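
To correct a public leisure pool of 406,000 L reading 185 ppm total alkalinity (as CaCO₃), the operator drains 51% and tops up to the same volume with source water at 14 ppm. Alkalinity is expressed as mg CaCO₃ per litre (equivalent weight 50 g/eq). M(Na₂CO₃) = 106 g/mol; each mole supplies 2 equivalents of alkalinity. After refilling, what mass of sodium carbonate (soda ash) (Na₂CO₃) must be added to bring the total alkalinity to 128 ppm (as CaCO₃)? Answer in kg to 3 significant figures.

After draining 51% and refilling: 185 × 0.49 + 14 × 0.51 = 97.79 ppm.
Deficit to target: 128 − 97.79 = 30.21 mg/L.
As CaCO₃: 30.21 mg/L × 406,000 L = 12,270 g; ÷ 50 g/eq ÷ 2 = 122.7 mol Na₂CO₃.
Mass: 122.7 × 106 = 13,000 g.

13.0 kg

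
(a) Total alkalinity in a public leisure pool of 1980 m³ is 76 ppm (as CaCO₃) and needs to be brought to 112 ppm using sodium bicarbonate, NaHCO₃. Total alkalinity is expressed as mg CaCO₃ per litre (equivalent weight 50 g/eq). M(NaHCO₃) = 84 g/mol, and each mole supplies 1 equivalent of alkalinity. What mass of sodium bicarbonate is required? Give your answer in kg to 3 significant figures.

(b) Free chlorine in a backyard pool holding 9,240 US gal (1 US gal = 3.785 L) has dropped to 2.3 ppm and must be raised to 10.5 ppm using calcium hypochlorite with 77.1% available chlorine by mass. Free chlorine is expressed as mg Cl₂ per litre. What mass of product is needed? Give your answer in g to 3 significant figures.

(a) 120 kg; (b) 372 g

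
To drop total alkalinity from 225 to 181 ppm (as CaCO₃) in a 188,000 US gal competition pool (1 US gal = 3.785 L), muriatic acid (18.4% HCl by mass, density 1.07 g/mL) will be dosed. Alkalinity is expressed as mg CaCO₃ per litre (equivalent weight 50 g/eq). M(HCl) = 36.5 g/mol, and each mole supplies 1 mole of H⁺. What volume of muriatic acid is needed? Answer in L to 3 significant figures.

116 L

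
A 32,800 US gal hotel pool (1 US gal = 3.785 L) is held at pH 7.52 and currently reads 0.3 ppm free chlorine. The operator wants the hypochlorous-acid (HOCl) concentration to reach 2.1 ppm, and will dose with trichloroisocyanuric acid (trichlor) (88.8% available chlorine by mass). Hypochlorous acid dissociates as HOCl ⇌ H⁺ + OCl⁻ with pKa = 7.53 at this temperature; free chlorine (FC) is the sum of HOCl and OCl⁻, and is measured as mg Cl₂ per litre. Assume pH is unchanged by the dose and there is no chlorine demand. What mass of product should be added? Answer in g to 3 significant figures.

539 g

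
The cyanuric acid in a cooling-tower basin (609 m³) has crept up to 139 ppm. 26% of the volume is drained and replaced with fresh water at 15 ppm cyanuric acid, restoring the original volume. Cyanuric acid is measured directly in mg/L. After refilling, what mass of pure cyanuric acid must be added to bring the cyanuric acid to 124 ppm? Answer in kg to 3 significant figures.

10.5 kg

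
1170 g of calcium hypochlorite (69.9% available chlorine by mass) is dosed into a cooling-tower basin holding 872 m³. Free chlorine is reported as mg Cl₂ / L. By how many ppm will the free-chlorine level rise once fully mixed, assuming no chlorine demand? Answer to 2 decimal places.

0.94 ppm

Volume: 872 m³ = 872,000 L.
Available chlorine delivered: 1170 g × 0.699 = 817.8 g as Cl₂.
Concentration rise: 817.8 g / 872,000 L = 0.9379 mg/L = 0.94 ppm.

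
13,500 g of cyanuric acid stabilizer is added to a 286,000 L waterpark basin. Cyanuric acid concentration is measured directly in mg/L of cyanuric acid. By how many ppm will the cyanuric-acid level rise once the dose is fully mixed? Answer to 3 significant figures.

Rise: 13,500 g / 286,000 L × 1000 = 47.2 mg/L.

47.2 ppm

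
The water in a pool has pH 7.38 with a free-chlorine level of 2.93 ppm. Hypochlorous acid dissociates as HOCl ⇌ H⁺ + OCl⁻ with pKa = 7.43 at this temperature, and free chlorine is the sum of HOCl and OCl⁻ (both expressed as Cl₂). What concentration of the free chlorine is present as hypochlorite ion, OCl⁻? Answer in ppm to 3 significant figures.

1.38 ppm

[OCl⁻]/[HOCl] = 10^(pH − pKa) = 10^(7.38 − 7.43) = 10^-0.05 = 0.8913.
Fraction as HOCl = 1 / (1 + 0.8913) = 0.5288.
OCl⁻ = (1 − 0.5288) × 2.93 ppm = 1.381 ppm.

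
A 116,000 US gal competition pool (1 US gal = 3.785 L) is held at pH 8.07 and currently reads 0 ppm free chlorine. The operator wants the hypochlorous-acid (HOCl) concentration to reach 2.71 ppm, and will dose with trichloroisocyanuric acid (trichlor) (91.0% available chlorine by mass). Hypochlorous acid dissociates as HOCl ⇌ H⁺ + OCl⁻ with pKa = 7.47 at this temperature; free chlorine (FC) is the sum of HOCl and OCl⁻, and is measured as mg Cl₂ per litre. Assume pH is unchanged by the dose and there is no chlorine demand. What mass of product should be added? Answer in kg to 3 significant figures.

6.51 kg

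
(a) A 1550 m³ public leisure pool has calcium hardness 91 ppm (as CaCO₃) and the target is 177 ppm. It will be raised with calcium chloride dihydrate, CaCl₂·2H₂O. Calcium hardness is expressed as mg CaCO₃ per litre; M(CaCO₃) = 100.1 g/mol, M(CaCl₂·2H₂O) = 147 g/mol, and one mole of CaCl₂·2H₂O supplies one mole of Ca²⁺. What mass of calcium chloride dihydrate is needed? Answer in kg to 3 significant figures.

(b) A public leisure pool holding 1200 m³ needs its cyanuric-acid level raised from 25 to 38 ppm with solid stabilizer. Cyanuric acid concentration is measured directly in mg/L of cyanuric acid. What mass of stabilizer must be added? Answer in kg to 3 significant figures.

(a) 196 kg; (b) 15.6 kg

(a) Volume: 1550 m³ = 1,550,000 L.
(a) Hardness to add: (177 − 91) = 86 mg/L as CaCO₃ × 1,550,000 L = 133,300 g as CaCO₃.
(a) Moles of Ca²⁺ (1 mol Ca²⁺ ≡ 1 mol CaCO₃): 133,300 / 100.1 g/mol = 1332 mol.
(a) Mass of CaCl₂·2H₂O: 1332 × 147 = 195,800 g.

(b) Volume: 1200 m³ = 1,200,000 L.
(b) CYA to add: (38 − 25) = 13 mg/L × 1,200,000 L = 15,600 g cyanuric acid.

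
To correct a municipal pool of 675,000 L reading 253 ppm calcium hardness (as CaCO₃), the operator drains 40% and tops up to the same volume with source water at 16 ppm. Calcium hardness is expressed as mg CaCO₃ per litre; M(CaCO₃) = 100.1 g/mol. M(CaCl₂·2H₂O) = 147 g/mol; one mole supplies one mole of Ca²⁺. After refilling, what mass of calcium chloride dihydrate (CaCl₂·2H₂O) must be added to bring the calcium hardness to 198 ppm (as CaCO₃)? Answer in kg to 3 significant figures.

39.5 kg

After draining 40% and refilling: 253 × 0.60 + 16 × 0.40 = 158.2 ppm.
Deficit to target: 198 − 158.2 = 39.8 mg/L.
As CaCO₃: 39.8 mg/L × 675,000 L = 26,870 g; ÷ 100.1 = 268.4 mol Ca²⁺.
Mass: 268.4 × 147 = 39,450 g.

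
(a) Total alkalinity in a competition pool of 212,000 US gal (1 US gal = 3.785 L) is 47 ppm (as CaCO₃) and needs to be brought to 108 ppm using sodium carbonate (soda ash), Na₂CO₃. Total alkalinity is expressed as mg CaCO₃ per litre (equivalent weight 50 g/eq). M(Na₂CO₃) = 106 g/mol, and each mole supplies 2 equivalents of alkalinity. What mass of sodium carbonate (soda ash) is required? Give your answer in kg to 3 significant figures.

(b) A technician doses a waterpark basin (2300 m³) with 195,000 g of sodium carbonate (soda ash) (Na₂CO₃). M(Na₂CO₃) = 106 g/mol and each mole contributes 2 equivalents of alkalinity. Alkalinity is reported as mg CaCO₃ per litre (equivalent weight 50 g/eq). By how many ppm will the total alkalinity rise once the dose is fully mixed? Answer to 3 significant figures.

(a) 51.9 kg; (b) 80.0 ppm

(a) Volume: 212,000 US gal × 3.785 L/gal = 802,420 L.
(a) Alkalinity to add: (108 − 47) = 61 mg/L as CaCO₃ × 802,420 L = 48,950 g as CaCO₃.
(a) Equivalents: 48,950 g ÷ 50 g/eq = 979 eq.
(a) Each mole of Na₂CO₃ supplies 2 eq, so 979 / 2 = 489.5 mol.
(a) Mass: 489.5 mol × 106 g/mol = 51,880 g.

(b) Volume: 2300 m³ = 2,300,000 L.
(b) Moles of Na₂CO₃: 195,000 g ÷ 106 g/mol = 1840 mol → 3679 eq of alkalinity.
(b) As CaCO₃: 3679 eq × 50 g/eq = 184,000 g.
(b) Rise: 184,000 g / 2,300,000 L × 1000 = 79.98 mg/L.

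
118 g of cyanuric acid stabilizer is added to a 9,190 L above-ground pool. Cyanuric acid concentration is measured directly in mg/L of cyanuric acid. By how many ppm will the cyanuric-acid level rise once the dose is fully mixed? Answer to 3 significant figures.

Rise: 118 g / 9,190 L × 1000 = 12.84 mg/L.

12.8 ppm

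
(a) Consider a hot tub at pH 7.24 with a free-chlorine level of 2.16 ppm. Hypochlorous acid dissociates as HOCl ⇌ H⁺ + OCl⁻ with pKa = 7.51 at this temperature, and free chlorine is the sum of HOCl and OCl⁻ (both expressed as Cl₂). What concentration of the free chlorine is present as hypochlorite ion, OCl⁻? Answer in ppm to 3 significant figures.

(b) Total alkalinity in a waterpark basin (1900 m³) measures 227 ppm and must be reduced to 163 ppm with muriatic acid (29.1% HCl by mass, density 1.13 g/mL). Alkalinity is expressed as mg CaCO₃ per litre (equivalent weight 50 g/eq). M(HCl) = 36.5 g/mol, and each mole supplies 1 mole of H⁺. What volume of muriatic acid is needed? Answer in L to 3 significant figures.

(a) [OCl⁻]/[HOCl] = 10^(pH − pKa) = 10^(7.24 − 7.51) = 10^-0.27 = 0.537.
(a) Fraction as HOCl = 1 / (1 + 0.537) = 0.6506.
(a) OCl⁻ = (1 − 0.6506) × 2.16 ppm = 0.7547 ppm.

(b) Volume: 1900 m³ = 1,900,000 L.
(b) Alkalinity to neutralize: (227 − 163) = 64 mg/L as CaCO₃ × 1,900,000 L = 121,600 g as CaCO₃.
(b) Equivalents of H⁺ required: 121,600 ÷ 50 g/eq = 2432 eq = 2432 mol HCl.
(b) Mass of HCl: 2432 × 36.5 = 88,770 g.
(b) Mass of 29.1% solution: 88,770 / 0.291 = 305,000 g.
(b) Volume: 305,000 g ÷ 1.13 g/mL = 270,000 mL.

(a) 0.755 ppm; (b) 270 L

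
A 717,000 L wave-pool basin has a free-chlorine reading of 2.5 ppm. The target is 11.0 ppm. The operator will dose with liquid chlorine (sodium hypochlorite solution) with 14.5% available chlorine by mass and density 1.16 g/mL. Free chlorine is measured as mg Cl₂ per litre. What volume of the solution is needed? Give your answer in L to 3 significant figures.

Chlorine deficit: 11.0 − 2.5 = 8.5 ppm = 8.5 mg/L as Cl₂.
Cl₂ equivalent needed: 8.5 mg/L × 717,000 L = 6,094,000 mg = 6094 g.
Product at 14.5% available chlorine: 6094 / 0.145 = 42,030 g.
Volume at density 1.16 g/mL: 42,030 g ÷ 1.16 g/mL = 36,230 mL.

36.2 L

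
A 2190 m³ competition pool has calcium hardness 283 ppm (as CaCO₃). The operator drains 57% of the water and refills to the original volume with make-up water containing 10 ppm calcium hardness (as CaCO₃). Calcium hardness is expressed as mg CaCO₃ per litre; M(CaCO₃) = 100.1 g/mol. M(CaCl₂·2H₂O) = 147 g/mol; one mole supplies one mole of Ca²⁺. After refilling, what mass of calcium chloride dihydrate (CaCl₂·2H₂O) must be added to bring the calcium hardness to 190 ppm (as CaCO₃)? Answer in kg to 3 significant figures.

201 kg

Volume: 2190 m³ = 2,190,000 L.
After draining 57% and refilling: 283 × 0.43 + 10 × 0.57 = 127.39 ppm.
Deficit to target: 190 − 127.39 = 62.61 mg/L.
As CaCO₃: 62.61 mg/L × 2,190,000 L = 137,100 g; ÷ 100.1 = 1370 mol Ca²⁺.
Mass: 1370 × 147 = 201,400 g.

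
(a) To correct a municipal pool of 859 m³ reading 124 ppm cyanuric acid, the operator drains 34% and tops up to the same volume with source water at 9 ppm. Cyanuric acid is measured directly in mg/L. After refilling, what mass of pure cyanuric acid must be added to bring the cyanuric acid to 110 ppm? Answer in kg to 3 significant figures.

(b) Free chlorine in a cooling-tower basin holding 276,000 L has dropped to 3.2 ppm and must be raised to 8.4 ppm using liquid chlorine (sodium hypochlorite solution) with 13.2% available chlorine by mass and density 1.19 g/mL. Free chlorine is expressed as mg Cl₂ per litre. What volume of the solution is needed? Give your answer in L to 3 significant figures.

(a) 21.6 kg; (b) 9.14 L

(a) Volume: 859 m³ = 859,000 L.
(a) After draining 34% and refilling: 124 × 0.66 + 9 × 0.34 = 84.9 ppm.
(a) Deficit to target: 110 − 84.9 = 25.1 mg/L.
(a) Mass: 25.1 mg/L × 859,000 L = 21,560 g cyanuric acid.

(b) Chlorine deficit: 8.4 − 3.2 = 5.2 ppm = 5.2 mg/L as Cl₂.
(b) Cl₂ equivalent needed: 5.2 mg/L × 276,000 L = 1,435,000 mg = 1435 g.
(b) Product at 13.2% available chlorine: 1435 / 0.132 = 10,870 g.
(b) Volume at density 1.19 g/mL: 10,870 g ÷ 1.19 g/mL = 9137 mL.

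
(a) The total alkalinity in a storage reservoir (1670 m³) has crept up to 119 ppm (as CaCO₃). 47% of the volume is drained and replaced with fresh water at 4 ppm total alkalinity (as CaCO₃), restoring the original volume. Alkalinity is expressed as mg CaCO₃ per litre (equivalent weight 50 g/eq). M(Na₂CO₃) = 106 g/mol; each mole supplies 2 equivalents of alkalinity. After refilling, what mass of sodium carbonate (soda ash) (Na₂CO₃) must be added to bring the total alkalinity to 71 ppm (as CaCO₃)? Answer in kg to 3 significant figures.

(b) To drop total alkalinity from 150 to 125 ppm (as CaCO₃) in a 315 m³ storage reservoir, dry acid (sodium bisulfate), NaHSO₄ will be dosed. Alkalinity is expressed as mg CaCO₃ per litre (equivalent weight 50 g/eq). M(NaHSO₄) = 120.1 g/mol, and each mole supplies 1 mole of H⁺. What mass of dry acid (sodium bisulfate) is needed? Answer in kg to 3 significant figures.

(a) Volume: 1670 m³ = 1,670,000 L.
(a) After draining 47% and refilling: 119 × 0.53 + 4 × 0.47 = 64.95 ppm.
(a) Deficit to target: 71 − 64.95 = 6.05 mg/L.
(a) As CaCO₃: 6.05 mg/L × 1,670,000 L = 10,100 g; ÷ 50 g/eq ÷ 2 = 101 mol Na₂CO₃.
(a) Mass: 101 × 106 = 10,710 g.

(b) Volume: 315 m³ = 315,000 L.
(b) Alkalinity to neutralize: (150 − 125) = 25 mg/L as CaCO₃ × 315,000 L = 7875 g as CaCO₃.
(b) Equivalents of H⁺ required: 7875 ÷ 50 g/eq = 157.5 eq = 157.5 mol NaHSO₄.
(b) Mass of NaHSO₄: 157.5 × 120.1 = 18,920 g.

(a) 10.7 kg; (b) 18.9 kg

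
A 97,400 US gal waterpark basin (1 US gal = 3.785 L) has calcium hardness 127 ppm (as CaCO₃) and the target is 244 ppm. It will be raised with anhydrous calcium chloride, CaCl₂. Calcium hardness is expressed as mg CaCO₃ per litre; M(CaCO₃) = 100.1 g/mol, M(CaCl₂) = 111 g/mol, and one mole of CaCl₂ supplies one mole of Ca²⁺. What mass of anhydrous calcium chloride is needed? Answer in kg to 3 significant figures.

47.8 kg

Volume: 97,400 US gal × 3.785 L/gal = 368,659 L.
Hardness to add: (244 − 127) = 117 mg/L as CaCO₃ × 368,659 L = 43,130 g as CaCO₃.
Moles of Ca²⁺ (1 mol Ca²⁺ ≡ 1 mol CaCO₃): 43,130 / 100.1 g/mol = 430.9 mol.
Mass of CaCl₂: 430.9 × 111 = 47,830 g.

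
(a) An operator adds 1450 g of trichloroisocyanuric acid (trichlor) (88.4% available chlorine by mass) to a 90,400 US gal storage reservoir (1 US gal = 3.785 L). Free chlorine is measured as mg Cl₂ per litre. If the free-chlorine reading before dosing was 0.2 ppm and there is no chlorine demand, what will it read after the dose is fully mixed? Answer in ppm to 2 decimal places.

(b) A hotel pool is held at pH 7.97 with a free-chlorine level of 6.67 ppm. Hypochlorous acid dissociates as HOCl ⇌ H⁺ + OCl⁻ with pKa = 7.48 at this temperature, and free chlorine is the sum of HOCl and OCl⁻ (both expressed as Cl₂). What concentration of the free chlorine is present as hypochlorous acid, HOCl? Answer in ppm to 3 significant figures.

(a) 3.95 ppm; (b) 1.63 ppm

(a) Volume: 90,400 US gal × 3.785 L/gal = 342,164 L.
(a) Available chlorine delivered: 1450 g × 0.884 = 1282 g as Cl₂.
(a) Concentration rise: 1282 g / 342,164 L = 3.746 mg/L = 3.75 ppm.
(a) Final FC: 0.2 + 3.75 = 3.95 ppm.

(b) [OCl⁻]/[HOCl] = 10^(pH − pKa) = 10^(7.97 − 7.48) = 10^0.49 = 3.09.
(b) Fraction as HOCl = 1 / (1 + 3.09) = 0.2445.
(b) HOCl = 0.2445 × 6.67 ppm = 1.631 ppm.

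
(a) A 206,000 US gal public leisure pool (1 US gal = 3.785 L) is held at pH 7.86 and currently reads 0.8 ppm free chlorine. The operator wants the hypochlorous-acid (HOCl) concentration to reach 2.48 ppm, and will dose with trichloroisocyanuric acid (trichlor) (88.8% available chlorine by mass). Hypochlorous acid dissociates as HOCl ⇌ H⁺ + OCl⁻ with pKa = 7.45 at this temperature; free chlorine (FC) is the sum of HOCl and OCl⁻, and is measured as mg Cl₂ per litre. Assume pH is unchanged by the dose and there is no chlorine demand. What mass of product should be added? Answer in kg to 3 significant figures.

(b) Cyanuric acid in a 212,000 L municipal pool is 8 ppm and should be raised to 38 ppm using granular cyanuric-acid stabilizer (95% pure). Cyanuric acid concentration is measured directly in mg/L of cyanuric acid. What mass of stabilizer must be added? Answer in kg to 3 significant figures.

(a) 7.07 kg; (b) 6.69 kg

(a) Volume: 206,000 US gal × 3.785 L/gal = 779,710 L.
(a) [OCl⁻]/[HOCl] = 10^(pH − pKa) = 10^(7.86 − 7.45) = 2.57; fraction as HOCl = 1/(1 + 2.57) = 0.2801.
(a) Free chlorine required for 2.48 ppm HOCl: 2.48 / 0.2801 = 8.855 ppm.
(a) FC to add: 8.855 − 0.8 = 8.055 mg/L as Cl₂.
(a) Cl₂ equivalent: 8.055 mg/L × 779,710 L = 6280 g.
(a) Product at 88.8% available Cl: 6280 / 0.888 = 7072 g.

(b) CYA to add: (38 − 8) = 30 mg/L × 212,000 L = 6360 g cyanuric acid.
(b) At 95% purity: 6360 / 0.95 = 6695 g product.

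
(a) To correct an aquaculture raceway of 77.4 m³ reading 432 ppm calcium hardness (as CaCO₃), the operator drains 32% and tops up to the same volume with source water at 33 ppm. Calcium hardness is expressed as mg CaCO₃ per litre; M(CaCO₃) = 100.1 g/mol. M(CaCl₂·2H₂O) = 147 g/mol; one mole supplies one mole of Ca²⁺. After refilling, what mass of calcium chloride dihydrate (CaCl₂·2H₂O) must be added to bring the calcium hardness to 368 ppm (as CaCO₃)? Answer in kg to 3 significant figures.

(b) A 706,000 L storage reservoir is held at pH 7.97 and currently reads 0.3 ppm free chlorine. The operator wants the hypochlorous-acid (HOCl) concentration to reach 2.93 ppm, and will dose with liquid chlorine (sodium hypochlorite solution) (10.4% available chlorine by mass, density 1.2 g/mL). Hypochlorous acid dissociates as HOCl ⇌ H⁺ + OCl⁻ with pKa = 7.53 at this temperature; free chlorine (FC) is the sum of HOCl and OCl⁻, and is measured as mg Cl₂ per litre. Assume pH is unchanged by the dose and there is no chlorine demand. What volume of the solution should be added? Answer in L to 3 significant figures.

(a) 7.24 kg; (b) 60.5 L

(a) Volume: 77.4 m³ = 77,400 L.
(a) After draining 32% and refilling: 432 × 0.68 + 33 × 0.32 = 304.32 ppm.
(a) Deficit to target: 368 − 304.32 = 63.68 mg/L.
(a) As CaCO₃: 63.68 mg/L × 77,400 L = 4929 g; ÷ 100.1 = 49.24 mol Ca²⁺.
(a) Mass: 49.24 × 147 = 7238 g.

(b) [OCl⁻]/[HOCl] = 10^(pH − pKa) = 10^(7.97 − 7.53) = 2.754; fraction as HOCl = 1/(1 + 2.754) = 0.2664.
(b) Free chlorine required for 2.93 ppm HOCl: 2.93 / 0.2664 = 11 ppm.
(b) FC to add: 11 − 0.3 = 10.7 mg/L as Cl₂.
(b) Cl₂ equivalent: 10.7 mg/L × 706,000 L = 7554 g.
(b) Product at 10.4% available Cl: 7554 / 0.104 = 72,640 g.
(b) Volume: 72,640 g ÷ 1.2 g/mL = 60,530 mL.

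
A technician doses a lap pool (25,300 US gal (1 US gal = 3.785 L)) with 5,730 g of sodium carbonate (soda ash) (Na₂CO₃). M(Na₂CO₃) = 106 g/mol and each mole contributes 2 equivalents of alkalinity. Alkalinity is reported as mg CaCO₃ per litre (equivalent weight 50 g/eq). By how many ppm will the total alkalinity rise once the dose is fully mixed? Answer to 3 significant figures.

56.4 ppm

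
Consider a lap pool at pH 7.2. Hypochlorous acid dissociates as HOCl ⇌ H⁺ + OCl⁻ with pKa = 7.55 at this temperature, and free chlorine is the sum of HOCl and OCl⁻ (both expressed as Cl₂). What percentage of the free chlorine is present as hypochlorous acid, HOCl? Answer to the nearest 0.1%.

[OCl⁻]/[HOCl] = 10^(pH − pKa) = 10^(7.2 − 7.55) = 10^-0.35 = 0.4467.
Fraction as HOCl = 1 / (1 + 0.4467) = 0.6912.

69.1%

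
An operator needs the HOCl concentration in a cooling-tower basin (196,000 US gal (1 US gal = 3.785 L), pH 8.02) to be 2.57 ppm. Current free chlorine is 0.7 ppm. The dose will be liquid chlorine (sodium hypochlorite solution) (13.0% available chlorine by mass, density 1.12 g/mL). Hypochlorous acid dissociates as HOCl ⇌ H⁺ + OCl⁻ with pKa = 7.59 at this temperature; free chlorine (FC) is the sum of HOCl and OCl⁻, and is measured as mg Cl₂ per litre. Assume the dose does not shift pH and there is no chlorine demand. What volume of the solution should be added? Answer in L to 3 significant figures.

44.8 L

Volume: 196,000 US gal × 3.785 L/gal = 741,860 L.
[OCl⁻]/[HOCl] = 10^(pH − pKa) = 10^(8.02 − 7.59) = 2.692; fraction as HOCl = 1/(1 + 2.692) = 0.2709.
Free chlorine required for 2.57 ppm HOCl: 2.57 / 0.2709 = 9.487 ppm.
FC to add: 9.487 − 0.7 = 8.787 mg/L as Cl₂.
Cl₂ equivalent: 8.787 mg/L × 741,860 L = 6519 g.
Product at 13.0% available Cl: 6519 / 0.13 = 50,150 g.
Volume: 50,150 g ÷ 1.12 g/mL = 44,770 mL.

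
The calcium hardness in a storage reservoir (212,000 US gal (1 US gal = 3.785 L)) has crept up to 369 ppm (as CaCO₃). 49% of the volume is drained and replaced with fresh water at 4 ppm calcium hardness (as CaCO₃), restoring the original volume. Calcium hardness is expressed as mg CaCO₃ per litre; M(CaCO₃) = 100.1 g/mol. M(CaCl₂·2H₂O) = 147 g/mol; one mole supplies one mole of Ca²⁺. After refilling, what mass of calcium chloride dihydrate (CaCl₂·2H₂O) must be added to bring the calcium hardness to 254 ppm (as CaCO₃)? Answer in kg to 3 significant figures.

Volume: 212,000 US gal × 3.785 L/gal = 802,420 L.
After draining 49% and refilling: 369 × 0.51 + 4 × 0.49 = 190.15 ppm.
Deficit to target: 254 − 190.15 = 63.85 mg/L.
As CaCO₃: 63.85 mg/L × 802,420 L = 51,230 g; ÷ 100.1 = 511.8 mol Ca²⁺.
Mass: 511.8 × 147 = 75,240 g.

75.2 kg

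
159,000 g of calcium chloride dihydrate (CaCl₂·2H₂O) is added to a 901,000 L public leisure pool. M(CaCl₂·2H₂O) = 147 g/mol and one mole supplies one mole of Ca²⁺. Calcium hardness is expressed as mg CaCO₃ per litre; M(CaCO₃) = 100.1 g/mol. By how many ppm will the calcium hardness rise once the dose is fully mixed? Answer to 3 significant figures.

120 ppm

Moles of Ca²⁺: 159,000 g ÷ 147 g/mol = 1082 mol.
As CaCO₃: 1082 mol × 100.1 g/mol = 108,300 g.
Rise: 108,300 g / 901,000 L × 1000 = 120.2 mg/L.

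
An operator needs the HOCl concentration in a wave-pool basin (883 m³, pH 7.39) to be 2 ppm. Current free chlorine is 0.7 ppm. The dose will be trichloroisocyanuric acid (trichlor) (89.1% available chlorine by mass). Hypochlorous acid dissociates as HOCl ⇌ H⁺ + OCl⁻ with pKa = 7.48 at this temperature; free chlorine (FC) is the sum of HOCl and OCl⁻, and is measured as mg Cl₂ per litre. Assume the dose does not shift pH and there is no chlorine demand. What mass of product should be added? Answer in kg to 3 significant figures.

2.90 kg

Volume: 883 m³ = 883,000 L.
[OCl⁻]/[HOCl] = 10^(pH − pKa) = 10^(7.39 − 7.48) = 0.8128; fraction as HOCl = 1/(1 + 0.8128) = 0.5516.
Free chlorine required for 2 ppm HOCl: 2 / 0.5516 = 3.626 ppm.
FC to add: 3.626 − 0.7 = 2.926 mg/L as Cl₂.
Cl₂ equivalent: 2.926 mg/L × 883,000 L = 2583 g.
Product at 89.1% available Cl: 2583 / 0.891 = 2899 g.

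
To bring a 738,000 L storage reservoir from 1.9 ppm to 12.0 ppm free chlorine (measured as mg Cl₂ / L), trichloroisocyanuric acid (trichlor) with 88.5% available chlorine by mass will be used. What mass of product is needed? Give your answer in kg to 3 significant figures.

8.42 kg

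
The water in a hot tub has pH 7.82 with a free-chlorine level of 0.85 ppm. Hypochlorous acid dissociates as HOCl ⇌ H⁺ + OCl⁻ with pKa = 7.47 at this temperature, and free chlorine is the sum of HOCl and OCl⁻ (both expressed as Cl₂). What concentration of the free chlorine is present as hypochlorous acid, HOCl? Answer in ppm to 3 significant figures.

0.262 ppm

[OCl⁻]/[HOCl] = 10^(pH − pKa) = 10^(7.82 − 7.47) = 10^0.35 = 2.239.
Fraction as HOCl = 1 / (1 + 2.239) = 0.3088.
HOCl = 0.3088 × 0.85 ppm = 0.2624 ppm.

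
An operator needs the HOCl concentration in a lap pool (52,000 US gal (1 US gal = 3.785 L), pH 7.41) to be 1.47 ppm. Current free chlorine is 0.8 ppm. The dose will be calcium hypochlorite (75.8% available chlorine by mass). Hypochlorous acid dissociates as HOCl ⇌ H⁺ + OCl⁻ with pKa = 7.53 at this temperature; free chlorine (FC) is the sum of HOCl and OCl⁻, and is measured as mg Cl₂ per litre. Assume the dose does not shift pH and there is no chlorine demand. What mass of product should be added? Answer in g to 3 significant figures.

Volume: 52,000 US gal × 3.785 L/gal = 196,820 L.
[OCl⁻]/[HOCl] = 10^(pH − pKa) = 10^(7.41 − 7.53) = 0.7586; fraction as HOCl = 1/(1 + 0.7586) = 0.5686.
Free chlorine required for 1.47 ppm HOCl: 1.47 / 0.5686 = 2.585 ppm.
FC to add: 2.585 − 0.8 = 1.785 mg/L as Cl₂.
Cl₂ equivalent: 1.785 mg/L × 196,820 L = 351.3 g.
Product at 75.8% available Cl: 351.3 / 0.758 = 463.5 g.

464 g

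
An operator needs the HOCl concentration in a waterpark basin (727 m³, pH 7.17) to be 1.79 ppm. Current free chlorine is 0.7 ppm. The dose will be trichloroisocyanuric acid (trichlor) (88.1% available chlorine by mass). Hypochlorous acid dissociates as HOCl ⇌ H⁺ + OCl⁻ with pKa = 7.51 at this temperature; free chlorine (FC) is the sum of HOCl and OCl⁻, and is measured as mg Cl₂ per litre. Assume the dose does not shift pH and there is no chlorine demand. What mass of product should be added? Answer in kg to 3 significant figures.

1.57 kg

Volume: 727 m³ = 727,000 L.
[OCl⁻]/[HOCl] = 10^(pH − pKa) = 10^(7.17 − 7.51) = 0.4571; fraction as HOCl = 1/(1 + 0.4571) = 0.6863.
Free chlorine required for 1.79 ppm HOCl: 1.79 / 0.6863 = 2.608 ppm.
FC to add: 2.608 − 0.7 = 1.908 mg/L as Cl₂.
Cl₂ equivalent: 1.908 mg/L × 727,000 L = 1387 g.
Product at 88.1% available Cl: 1387 / 0.881 = 1575 g.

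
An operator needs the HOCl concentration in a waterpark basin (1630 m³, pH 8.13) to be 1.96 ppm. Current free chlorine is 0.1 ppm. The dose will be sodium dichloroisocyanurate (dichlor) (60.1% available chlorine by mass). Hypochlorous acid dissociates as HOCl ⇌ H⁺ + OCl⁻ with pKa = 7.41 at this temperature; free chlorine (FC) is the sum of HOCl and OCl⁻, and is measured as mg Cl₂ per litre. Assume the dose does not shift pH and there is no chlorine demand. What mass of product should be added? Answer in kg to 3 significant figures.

Volume: 1630 m³ = 1,630,000 L.
[OCl⁻]/[HOCl] = 10^(pH − pKa) = 10^(8.13 − 7.41) = 5.248; fraction as HOCl = 1/(1 + 5.248) = 0.16.
Free chlorine required for 1.96 ppm HOCl: 1.96 / 0.16 = 12.25 ppm.
FC to add: 12.25 − 0.1 = 12.15 mg/L as Cl₂.
Cl₂ equivalent: 12.15 mg/L × 1,630,000 L = 19,800 g.
Product at 60.1% available Cl: 19,800 / 0.601 = 32,940 g.

32.9 kg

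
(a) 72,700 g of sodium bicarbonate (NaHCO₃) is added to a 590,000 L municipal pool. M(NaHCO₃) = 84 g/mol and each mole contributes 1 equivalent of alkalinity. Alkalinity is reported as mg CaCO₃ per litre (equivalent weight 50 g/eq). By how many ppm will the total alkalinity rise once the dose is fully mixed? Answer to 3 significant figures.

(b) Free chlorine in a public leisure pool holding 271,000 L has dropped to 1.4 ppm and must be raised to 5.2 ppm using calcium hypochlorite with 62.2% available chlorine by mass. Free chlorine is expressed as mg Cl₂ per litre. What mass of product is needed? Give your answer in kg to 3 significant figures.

(a) 73.3 ppm; (b) 1.66 kg

(a) Moles of NaHCO₃: 72,700 g ÷ 84 g/mol = 865.5 mol → 865.5 eq of alkalinity.
(a) As CaCO₃: 865.5 eq × 50 g/eq = 43,270 g.
(a) Rise: 43,270 g / 590,000 L × 1000 = 73.35 mg/L.

(b) Chlorine deficit: 5.2 − 1.4 = 3.8 ppm = 3.8 mg/L as Cl₂.
(b) Cl₂ equivalent needed: 3.8 mg/L × 271,000 L = 1,030,000 mg = 1030 g.
(b) Product at 62.2% available chlorine: 1030 / 0.622 = 1656 g.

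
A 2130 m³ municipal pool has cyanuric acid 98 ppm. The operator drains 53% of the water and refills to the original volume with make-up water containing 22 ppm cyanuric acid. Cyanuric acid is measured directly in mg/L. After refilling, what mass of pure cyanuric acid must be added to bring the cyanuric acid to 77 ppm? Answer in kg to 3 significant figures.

41.1 kg

Volume: 2130 m³ = 2,130,000 L.
After draining 53% and refilling: 98 × 0.47 + 22 × 0.53 = 57.72 ppm.
Deficit to target: 77 − 57.72 = 19.28 mg/L.
Mass: 19.28 mg/L × 2,130,000 L = 41,070 g cyanuric acid.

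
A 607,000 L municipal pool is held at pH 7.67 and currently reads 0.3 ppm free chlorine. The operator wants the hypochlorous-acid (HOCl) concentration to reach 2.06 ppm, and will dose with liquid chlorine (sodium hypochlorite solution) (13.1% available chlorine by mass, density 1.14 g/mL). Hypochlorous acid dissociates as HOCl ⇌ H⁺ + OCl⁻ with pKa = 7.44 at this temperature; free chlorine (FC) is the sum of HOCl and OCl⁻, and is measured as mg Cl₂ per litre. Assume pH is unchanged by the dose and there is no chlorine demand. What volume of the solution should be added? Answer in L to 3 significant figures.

[OCl⁻]/[HOCl] = 10^(pH − pKa) = 10^(7.67 − 7.44) = 1.698; fraction as HOCl = 1/(1 + 1.698) = 0.3706.
Free chlorine required for 2.06 ppm HOCl: 2.06 / 0.3706 = 5.558 ppm.
FC to add: 5.558 − 0.3 = 5.258 mg/L as Cl₂.
Cl₂ equivalent: 5.258 mg/L × 607,000 L = 3192 g.
Product at 13.1% available Cl: 3192 / 0.131 = 24,370 g.
Volume: 24,370 g ÷ 1.14 g/mL = 21,370 mL.

21.4 L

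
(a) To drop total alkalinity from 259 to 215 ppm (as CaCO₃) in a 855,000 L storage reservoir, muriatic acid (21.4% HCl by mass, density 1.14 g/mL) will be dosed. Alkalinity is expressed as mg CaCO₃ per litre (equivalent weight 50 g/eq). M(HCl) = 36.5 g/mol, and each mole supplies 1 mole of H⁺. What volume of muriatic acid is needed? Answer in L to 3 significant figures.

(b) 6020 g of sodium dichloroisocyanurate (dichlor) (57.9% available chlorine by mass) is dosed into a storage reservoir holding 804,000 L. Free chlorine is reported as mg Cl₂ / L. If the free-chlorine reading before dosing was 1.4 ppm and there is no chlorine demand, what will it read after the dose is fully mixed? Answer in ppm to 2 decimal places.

(a) Alkalinity to neutralize: (259 − 215) = 44 mg/L as CaCO₃ × 855,000 L = 37,620 g as CaCO₃.
(a) Equivalents of H⁺ required: 37,620 ÷ 50 g/eq = 752.4 eq = 752.4 mol HCl.
(a) Mass of HCl: 752.4 × 36.5 = 27,460 g.
(a) Mass of 21.4% solution: 27,460 / 0.214 = 128,300 g.
(a) Volume: 128,300 g ÷ 1.14 g/mL = 112,600 mL.

(b) Available chlorine delivered: 6020 g × 0.579 = 3486 g as Cl₂.
(b) Concentration rise: 3486 g / 804,000 L = 4.335 mg/L = 4.34 ppm.
(b) Final FC: 1.4 + 4.34 = 5.74 ppm.

(a) 113 L; (b) 5.74 ppm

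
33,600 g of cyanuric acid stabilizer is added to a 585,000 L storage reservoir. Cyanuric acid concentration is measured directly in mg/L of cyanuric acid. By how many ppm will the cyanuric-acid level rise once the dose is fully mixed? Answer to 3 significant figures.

Rise: 33,600 g / 585,000 L × 1000 = 57.44 mg/L.

57.4 ppm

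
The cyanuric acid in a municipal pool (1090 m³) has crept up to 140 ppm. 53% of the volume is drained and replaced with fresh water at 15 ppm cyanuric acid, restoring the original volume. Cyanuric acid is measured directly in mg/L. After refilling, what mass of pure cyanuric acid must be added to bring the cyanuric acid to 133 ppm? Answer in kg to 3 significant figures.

Volume: 1090 m³ = 1,090,000 L.
After draining 53% and refilling: 140 × 0.47 + 15 × 0.53 = 73.75 ppm.
Deficit to target: 133 − 73.75 = 59.25 mg/L.
Mass: 59.25 mg/L × 1,090,000 L = 64,580 g cyanuric acid.

64.6 kg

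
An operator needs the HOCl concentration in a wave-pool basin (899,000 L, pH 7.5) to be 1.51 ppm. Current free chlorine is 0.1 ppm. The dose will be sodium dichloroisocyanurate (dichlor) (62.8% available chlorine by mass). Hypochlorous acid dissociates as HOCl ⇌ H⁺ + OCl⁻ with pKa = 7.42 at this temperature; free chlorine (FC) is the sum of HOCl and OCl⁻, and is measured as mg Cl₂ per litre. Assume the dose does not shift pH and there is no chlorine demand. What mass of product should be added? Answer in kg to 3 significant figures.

4.62 kg

[OCl⁻]/[HOCl] = 10^(pH − pKa) = 10^(7.5 − 7.42) = 1.202; fraction as HOCl = 1/(1 + 1.202) = 0.4541.
Free chlorine required for 1.51 ppm HOCl: 1.51 / 0.4541 = 3.325 ppm.
FC to add: 3.325 − 0.1 = 3.225 mg/L as Cl₂.
Cl₂ equivalent: 3.225 mg/L × 899,000 L = 2900 g.
Product at 62.8% available Cl: 2900 / 0.628 = 4617 g.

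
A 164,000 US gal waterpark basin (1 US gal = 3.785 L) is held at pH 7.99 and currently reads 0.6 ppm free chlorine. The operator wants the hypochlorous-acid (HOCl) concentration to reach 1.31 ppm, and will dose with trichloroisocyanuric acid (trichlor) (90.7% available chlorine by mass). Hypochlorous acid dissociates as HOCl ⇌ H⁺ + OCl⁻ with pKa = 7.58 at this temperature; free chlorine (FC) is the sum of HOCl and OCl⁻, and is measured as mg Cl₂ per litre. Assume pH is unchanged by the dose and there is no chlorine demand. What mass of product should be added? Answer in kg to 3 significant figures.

2.79 kg

Volume: 164,000 US gal × 3.785 L/gal = 620,740 L.
[OCl⁻]/[HOCl] = 10^(pH − pKa) = 10^(7.99 − 7.58) = 2.57; fraction as HOCl = 1/(1 + 2.57) = 0.2801.
Free chlorine required for 1.31 ppm HOCl: 1.31 / 0.2801 = 4.677 ppm.
FC to add: 4.677 − 0.6 = 4.077 mg/L as Cl₂.
Cl₂ equivalent: 4.077 mg/L × 620,740 L = 2531 g.
Product at 90.7% available Cl: 2531 / 0.907 = 2790 g.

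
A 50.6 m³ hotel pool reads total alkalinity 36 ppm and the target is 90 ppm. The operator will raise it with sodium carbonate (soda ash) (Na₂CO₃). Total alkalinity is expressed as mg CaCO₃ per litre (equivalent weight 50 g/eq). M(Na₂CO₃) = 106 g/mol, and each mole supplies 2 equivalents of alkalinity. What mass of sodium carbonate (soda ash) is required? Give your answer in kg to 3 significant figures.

2.90 kg

Volume: 50.6 m³ = 50,600 L.
Alkalinity to add: (90 − 36) = 54 mg/L as CaCO₃ × 50,600 L = 2732 g as CaCO₃.
Equivalents: 2732 g ÷ 50 g/eq = 54.65 eq.
Each mole of Na₂CO₃ supplies 2 eq, so 54.65 / 2 = 27.32 mol.
Mass: 27.32 mol × 106 g/mol = 2896 g.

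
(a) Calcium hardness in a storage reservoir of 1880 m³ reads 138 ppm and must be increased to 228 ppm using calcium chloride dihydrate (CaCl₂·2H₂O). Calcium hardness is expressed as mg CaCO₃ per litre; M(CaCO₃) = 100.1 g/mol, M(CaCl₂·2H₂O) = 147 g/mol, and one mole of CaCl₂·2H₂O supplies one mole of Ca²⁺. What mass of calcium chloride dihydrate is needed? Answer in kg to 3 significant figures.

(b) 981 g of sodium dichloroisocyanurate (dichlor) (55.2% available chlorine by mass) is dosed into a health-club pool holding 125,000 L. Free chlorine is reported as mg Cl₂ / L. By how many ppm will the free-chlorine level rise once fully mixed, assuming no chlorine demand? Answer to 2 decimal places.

(a) Volume: 1880 m³ = 1,880,000 L.
(a) Hardness to add: (228 − 138) = 90 mg/L as CaCO₃ × 1,880,000 L = 169,200 g as CaCO₃.
(a) Moles of Ca²⁺ (1 mol Ca²⁺ ≡ 1 mol CaCO₃): 169,200 / 100.1 g/mol = 1690 mol.
(a) Mass of CaCl₂·2H₂O: 1690 × 147 = 248,500 g.

(b) Available chlorine delivered: 981 g × 0.552 = 541.5 g as Cl₂.
(b) Concentration rise: 541.5 g / 125,000 L = 4.332 mg/L = 4.33 ppm.

(a) 248 kg; (b) 4.33 ppm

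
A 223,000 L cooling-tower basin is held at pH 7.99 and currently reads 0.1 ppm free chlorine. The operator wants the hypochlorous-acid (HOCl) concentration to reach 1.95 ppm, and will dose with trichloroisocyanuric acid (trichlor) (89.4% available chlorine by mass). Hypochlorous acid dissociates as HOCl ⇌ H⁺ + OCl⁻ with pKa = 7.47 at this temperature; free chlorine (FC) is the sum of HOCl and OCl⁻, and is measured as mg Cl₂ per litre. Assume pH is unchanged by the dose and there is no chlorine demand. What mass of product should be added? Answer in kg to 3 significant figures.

[OCl⁻]/[HOCl] = 10^(pH − pKa) = 10^(7.99 − 7.47) = 3.311; fraction as HOCl = 1/(1 + 3.311) = 0.2319.
Free chlorine required for 1.95 ppm HOCl: 1.95 / 0.2319 = 8.407 ppm.
FC to add: 8.407 − 0.1 = 8.307 mg/L as Cl₂.
Cl₂ equivalent: 8.307 mg/L × 223,000 L = 1852 g.
Product at 89.4% available Cl: 1852 / 0.894 = 2072 g.

2.07 kg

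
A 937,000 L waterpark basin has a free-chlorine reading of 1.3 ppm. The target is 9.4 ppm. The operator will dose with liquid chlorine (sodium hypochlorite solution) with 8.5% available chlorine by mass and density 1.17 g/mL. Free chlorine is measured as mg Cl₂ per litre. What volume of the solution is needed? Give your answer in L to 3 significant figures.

Chlorine deficit: 9.4 − 1.3 = 8.1 ppm = 8.1 mg/L as Cl₂.
Cl₂ equivalent needed: 8.1 mg/L × 937,000 L = 7,590,000 mg = 7590 g.
Product at 8.5% available chlorine: 7590 / 0.085 = 89,290 g.
Volume at density 1.17 g/mL: 89,290 g ÷ 1.17 g/mL = 76,320 mL.

76.3 L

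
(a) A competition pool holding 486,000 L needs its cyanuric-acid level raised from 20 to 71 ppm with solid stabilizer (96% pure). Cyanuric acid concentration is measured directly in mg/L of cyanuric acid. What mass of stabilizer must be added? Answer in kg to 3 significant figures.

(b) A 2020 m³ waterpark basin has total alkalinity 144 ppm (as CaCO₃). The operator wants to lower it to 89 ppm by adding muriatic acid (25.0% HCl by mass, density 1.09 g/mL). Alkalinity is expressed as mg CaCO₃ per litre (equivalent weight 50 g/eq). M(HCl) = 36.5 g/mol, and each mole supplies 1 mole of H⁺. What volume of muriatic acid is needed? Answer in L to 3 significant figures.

(a) 25.8 kg; (b) 298 L

(a) CYA to add: (71 − 20) = 51 mg/L × 486,000 L = 24,790 g cyanuric acid.
(a) At 96% purity: 24,790 / 0.96 = 25,820 g product.

(b) Volume: 2020 m³ = 2,020,000 L.
(b) Alkalinity to neutralize: (144 − 89) = 55 mg/L as CaCO₃ × 2,020,000 L = 111,100 g as CaCO₃.
(b) Equivalents of H⁺ required: 111,100 ÷ 50 g/eq = 2222 eq = 2222 mol HCl.
(b) Mass of HCl: 2222 × 36.5 = 81,100 g.
(b) Mass of 25.0% solution: 81,100 / 0.25 = 324,400 g.
(b) Volume: 324,400 g ÷ 1.09 g/mL = 297,600 mL.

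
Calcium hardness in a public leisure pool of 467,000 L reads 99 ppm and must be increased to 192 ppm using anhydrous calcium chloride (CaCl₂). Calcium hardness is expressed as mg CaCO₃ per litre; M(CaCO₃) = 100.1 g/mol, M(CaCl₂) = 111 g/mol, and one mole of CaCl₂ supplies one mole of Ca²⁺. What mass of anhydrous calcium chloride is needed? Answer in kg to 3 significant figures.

Hardness to add: (192 − 99) = 93 mg/L as CaCO₃ × 467,000 L = 43,430 g as CaCO₃.
Moles of Ca²⁺ (1 mol Ca²⁺ ≡ 1 mol CaCO₃): 43,430 / 100.1 g/mol = 433.9 mol.
Mass of CaCl₂: 433.9 × 111 = 48,160 g.

48.2 kg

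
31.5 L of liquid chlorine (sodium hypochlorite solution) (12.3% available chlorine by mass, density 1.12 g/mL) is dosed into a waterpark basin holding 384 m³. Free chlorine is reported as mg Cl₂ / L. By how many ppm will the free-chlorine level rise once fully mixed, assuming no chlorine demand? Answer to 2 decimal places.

11.30 ppm

Volume: 384 m³ = 384,000 L.
Mass of solution: 31.5 L × 1000 mL/L × 1.12 g/mL = 35,280 g.
Available chlorine delivered: 35,280 g × 0.123 = 4339 g as Cl₂.
Concentration rise: 4339 g / 384,000 L = 11.3 mg/L = 11.30 ppm.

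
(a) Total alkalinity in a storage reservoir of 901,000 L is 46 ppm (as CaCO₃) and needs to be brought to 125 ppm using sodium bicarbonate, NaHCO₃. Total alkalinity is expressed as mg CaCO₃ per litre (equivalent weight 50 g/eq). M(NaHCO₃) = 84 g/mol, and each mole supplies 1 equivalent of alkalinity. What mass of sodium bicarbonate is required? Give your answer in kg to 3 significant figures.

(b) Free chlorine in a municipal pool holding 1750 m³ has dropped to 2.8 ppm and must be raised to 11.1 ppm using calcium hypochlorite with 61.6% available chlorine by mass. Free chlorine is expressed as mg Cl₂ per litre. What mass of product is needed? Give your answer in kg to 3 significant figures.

(a) 120 kg; (b) 23.6 kg

(a) Alkalinity to add: (125 − 46) = 79 mg/L as CaCO₃ × 901,000 L = 71,180 g as CaCO₃.
(a) Equivalents: 71,180 g ÷ 50 g/eq = 1424 eq.
(a) NaHCO₃ supplies 1 eq per mole → 1424 mol.
(a) Mass: 1424 mol × 84 g/mol = 119,600 g.

(b) Volume: 1750 m³ = 1,750,000 L.
(b) Chlorine deficit: 11.1 − 2.8 = 8.3 ppm = 8.3 mg/L as Cl₂.
(b) Cl₂ equivalent needed: 8.3 mg/L × 1,750,000 L = 14,530,000 mg = 14,530 g.
(b) Product at 61.6% available chlorine: 14,530 / 0.616 = 23,580 g.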